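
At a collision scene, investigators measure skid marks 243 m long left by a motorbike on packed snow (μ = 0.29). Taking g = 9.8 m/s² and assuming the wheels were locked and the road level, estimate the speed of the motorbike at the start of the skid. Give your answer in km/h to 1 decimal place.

Initial speed ≈ 133.8 km/h

Deceleration a = μg = 0.29 × 9.8 = 2.842 m/s².
v = √(2a·d) = √(2 × 2.842 × 243) = √1381.212 = 37.1647 m/s.
= 37.1647 × 3.6 = 133.793 km/h.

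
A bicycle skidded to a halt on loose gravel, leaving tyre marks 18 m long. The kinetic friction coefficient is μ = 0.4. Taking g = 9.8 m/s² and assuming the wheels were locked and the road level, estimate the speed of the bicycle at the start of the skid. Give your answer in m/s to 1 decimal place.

Deceleration a = μg = 0.4 × 9.8 = 3.920 m/s².
v = √(2a·d) = √(2 × 3.920 × 18) = √141.120 = 11.8794 m/s.

Initial speed ≈ 11.9 m/s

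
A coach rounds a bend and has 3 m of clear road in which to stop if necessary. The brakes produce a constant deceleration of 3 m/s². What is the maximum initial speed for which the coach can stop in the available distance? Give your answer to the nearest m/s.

v²/(2a) = d ⇒ v = √(2 × 3.000 × 3) = √18.00 = 4.2426 m/s.

Maximum speed ≈ 4 m/s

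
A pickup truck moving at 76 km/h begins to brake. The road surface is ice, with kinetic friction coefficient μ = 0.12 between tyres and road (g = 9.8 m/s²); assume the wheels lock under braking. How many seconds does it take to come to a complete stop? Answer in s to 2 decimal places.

76 km/h ÷ 3.6 = 21.1111 m/s.
a = μg = 0.12 × 9.8 = 1.176 m/s².
Braking time = v/a = 21.1111 / 1.176 = 17.952 s.

Braking time ≈ 17.95 s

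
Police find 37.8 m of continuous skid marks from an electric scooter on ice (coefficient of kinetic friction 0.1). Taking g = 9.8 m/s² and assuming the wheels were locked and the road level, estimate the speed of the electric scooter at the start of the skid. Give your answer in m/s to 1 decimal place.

Initial speed ≈ 8.6 m/s

Deceleration a = μg = 0.1 × 9.8 = 0.980 m/s².
v = √(2a·d) = √(2 × 0.980 × 37.8) = √74.088 = 8.6074 m/s.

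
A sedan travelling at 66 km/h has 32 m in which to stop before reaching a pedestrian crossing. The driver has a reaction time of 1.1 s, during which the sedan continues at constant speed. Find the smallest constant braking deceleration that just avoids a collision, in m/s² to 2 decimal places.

66 km/h ÷ 3.6 = 18.3333 m/s.
Distance covered during reaction = 18.3333 × 1.1 = 20.167 m.
Distance available for braking: 32 − 20.167 = 11.833 m.
v² = 2a·d ⇒ a = v²/(2d) = 18.3333² / (2 × 11.833) = 336.110 / 23.666 = 14.2022 m/s².

Required deceleration ≈ 14.20 m/s²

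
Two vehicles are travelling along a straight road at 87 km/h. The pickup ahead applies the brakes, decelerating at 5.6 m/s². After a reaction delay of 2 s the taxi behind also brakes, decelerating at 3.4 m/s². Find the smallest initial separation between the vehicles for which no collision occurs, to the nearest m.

Minimum gap ≈ 82 m

87 km/h ÷ 3.6 = 24.1667 m/s.
Leader travels v²/(2a_L) = 584.029 / 11.200 = 52.145 m before stopping.
Follower covers v·t_r = 24.1667 × 2 = 48.333 m while reacting, then v²/(2a_F) = 584.029 / 6.800 = 85.887 m while braking, for a total of 48.333 + 85.887 = 134.220 m.
Since a_F ≤ a_L and the follower starts braking later, the follower is never slower than the leader, so the closest approach is when both have stopped.
Minimum gap = 134.220 − 52.145 = 82.075 m.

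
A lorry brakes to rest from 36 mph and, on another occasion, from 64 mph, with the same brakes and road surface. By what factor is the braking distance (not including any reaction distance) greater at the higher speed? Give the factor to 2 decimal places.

Factor ≈ 3.16

Braking distance d = v²/(2a), so with a fixed, d ∝ v².
Factor = (64/36)² = 1.7778² = 3.1606.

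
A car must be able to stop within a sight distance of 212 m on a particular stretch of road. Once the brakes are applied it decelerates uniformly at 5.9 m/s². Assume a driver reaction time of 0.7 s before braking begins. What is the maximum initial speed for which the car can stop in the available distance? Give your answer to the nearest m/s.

Stopping distance: v·t_r + v²/(2a) = 212 with t_r = 0.7 s and a = 5.900 m/s².
So v² + 8.260 v − 2501.60 = 0.
Positive root: v = −a·t_r + √((a·t_r)² + 2a·d) = −4.130 + √(17.057 + 2501.60) = 46.0562 m/s.

Maximum speed ≈ 46 m/s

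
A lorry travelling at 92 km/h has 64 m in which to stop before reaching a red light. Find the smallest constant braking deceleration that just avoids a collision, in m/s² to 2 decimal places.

92 km/h ÷ 3.6 = 25.5556 m/s.
v² = 2a·d ⇒ a = v²/(2d) = 25.5556² / (2 × 64.000) = 653.089 / 128.000 = 5.1023 m/s².

Required deceleration ≈ 5.10 m/s²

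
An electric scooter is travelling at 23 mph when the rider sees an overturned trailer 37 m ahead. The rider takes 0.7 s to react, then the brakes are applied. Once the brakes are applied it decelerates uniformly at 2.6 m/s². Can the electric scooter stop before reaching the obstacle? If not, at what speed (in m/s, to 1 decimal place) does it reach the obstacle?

Yes — it stops about 9.5 m short of the obstacle, so it never reaches it

23 mph × 0.44704 = 10.2819 m/s.
Reaction distance = 10.2819 × 0.7 = 7.197 m.
Braking distance = v²/(2a) = 105.717 / 5.200 = 20.330 m.
Total stopping distance = 7.197 + 20.330 = 27.527 m, vs 37 m available — it stops with 37 − 27.527 = 9.473 m to spare.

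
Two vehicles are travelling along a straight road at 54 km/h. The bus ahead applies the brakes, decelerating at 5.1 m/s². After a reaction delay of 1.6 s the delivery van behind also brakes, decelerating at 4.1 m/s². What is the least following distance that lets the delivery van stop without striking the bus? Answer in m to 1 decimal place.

Minimum gap ≈ 29.4 m

54 km/h ÷ 3.6 = 15.0000 m/s.
Leader travels v²/(2a_L) = 225.000 / 10.200 = 22.059 m before stopping.
Follower covers v·t_r = 15.0000 × 1.6 = 24.000 m while reacting, then v²/(2a_F) = 225.000 / 8.200 = 27.439 m while braking, for a total of 24.000 + 27.439 = 51.439 m.
Since a_F ≤ a_L and the follower starts braking later, the follower is never slower than the leader, so the closest approach is when both have stopped.
Minimum gap = 51.439 − 22.059 = 29.380 m.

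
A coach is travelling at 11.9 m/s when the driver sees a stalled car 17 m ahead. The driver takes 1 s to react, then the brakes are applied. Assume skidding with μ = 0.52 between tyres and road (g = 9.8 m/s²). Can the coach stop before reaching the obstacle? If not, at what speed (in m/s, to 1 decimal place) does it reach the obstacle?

No — it strikes the obstacle at 9.5 m/s

a = μg = 0.52 × 9.8 = 5.096 m/s².
Reaction distance = 11.9000 × 1 = 11.900 m.
Braking distance needed to stop: v²/(2a) = 141.610 / 10.192 = 13.894 m, so total needed = 11.900 + 13.894 = 25.794 m > 17 m — it cannot stop.
Distance remaining when braking begins: 17 − 11.900 = 5.100 m.
v² = v₀² − 2a·d = 141.610 − 2 × 5.096 × 5.100 = 89.631 m²/s².
v = √89.631 = 9.467 m/s.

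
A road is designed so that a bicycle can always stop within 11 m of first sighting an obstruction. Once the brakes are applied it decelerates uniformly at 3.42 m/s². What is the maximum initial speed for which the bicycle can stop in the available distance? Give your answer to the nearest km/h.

v²/(2a) = d ⇒ v = √(2 × 3.420 × 11) = √75.24 = 8.6741 m/s.
8.6741 m/s × 3.6 = 31.227 km/h.

Maximum speed ≈ 31 km/h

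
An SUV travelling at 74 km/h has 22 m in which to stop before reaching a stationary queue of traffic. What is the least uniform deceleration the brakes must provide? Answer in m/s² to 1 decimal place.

Required deceleration ≈ 9.6 m/s²

74 km/h ÷ 3.6 = 20.5556 m/s.
v² = 2a·d ⇒ a = v²/(2d) = 20.5556² / (2 × 22.000) = 422.533 / 44.000 = 9.6030 m/s².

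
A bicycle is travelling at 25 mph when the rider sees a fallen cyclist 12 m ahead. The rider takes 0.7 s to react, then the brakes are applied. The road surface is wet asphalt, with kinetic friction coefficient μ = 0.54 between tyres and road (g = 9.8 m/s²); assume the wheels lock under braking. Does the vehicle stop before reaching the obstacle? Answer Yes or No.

No

25 mph × 0.44704 = 11.1760 m/s.
a = μg = 0.54 × 9.8 = 5.292 m/s².
Reaction distance = 11.1760 × 0.7 = 7.823 m.
Braking distance = v²/(2a) = 124.903 / 10.584 = 11.801 m.
Total stopping distance = 7.823 + 11.801 = 19.624 m, vs 12 m available — it cannot stop in time and overshoots by 19.624 − 12 = 7.624 m.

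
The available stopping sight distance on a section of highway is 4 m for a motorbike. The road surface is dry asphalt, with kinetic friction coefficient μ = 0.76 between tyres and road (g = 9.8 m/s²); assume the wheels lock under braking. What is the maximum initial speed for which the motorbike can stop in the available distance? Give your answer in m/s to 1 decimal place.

Maximum speed ≈ 7.7 m/s

a = μg = 0.76 × 9.8 = 7.448 m/s².
v²/(2a) = d ⇒ v = √(2 × 7.448 × 4) = √59.58 = 7.7188 m/s.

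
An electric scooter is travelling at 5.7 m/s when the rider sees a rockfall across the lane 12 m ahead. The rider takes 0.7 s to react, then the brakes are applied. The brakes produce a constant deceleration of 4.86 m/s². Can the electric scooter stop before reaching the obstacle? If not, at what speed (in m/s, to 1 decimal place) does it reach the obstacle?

Yes — it stops about 4.7 m short of the obstacle, so it never reaches it

Reaction distance = 5.7000 × 0.7 = 3.990 m.
Braking distance = v²/(2a) = 32.490 / 9.720 = 3.343 m.
Total stopping distance = 3.990 + 3.343 = 7.333 m, vs 12 m available — it stops with 12 − 7.333 = 4.667 m to spare.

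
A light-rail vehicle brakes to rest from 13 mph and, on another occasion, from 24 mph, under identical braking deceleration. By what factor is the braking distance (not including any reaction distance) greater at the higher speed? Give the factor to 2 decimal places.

Braking distance d = v²/(2a), so with a fixed, d ∝ v².
Factor = (24/13)² = 1.8462² = 3.4085.

Factor ≈ 3.41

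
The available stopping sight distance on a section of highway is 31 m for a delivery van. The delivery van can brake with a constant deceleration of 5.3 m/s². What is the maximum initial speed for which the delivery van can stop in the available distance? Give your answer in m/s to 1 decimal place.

v²/(2a) = d ⇒ v = √(2 × 5.300 × 31) = √328.60 = 18.1273 m/s.

Maximum speed ≈ 18.1 m/s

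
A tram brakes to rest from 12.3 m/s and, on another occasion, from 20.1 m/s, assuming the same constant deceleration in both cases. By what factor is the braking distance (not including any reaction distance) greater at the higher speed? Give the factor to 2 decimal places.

Braking distance d = v²/(2a), so with a fixed, d ∝ v².
Factor = (20.1/12.3)² = 1.6341² = 2.6703.

Factor ≈ 2.67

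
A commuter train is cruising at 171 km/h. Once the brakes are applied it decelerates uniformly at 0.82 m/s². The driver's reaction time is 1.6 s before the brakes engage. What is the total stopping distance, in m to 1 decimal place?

Total stopping distance ≈ 1451.8 m

171 km/h ÷ 3.6 = 47.5000 m/s.
Reaction distance = v·t_r = 47.5000 × 1.6 = 76.000 m.
Braking distance = v²/(2a) = 47.5000² / (2 × 0.820) = 2256.250 / 1.640 = 1375.762 m.
Total = 76.000 + 1375.762 = 1451.762 m.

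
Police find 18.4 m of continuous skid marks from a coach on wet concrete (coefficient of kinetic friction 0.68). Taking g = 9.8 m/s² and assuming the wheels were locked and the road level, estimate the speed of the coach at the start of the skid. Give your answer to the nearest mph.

Deceleration a = μg = 0.68 × 9.8 = 6.664 m/s².
v = √(2a·d) = √(2 × 6.664 × 18.4) = √245.235 = 15.6600 m/s.
= 15.6600 ÷ 0.44704 = 35.030 mph.

Initial speed ≈ 35 mph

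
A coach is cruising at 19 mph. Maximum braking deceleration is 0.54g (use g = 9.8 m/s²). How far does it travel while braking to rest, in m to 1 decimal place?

Braking distance ≈ 6.8 m

19 mph × 0.44704 = 8.4938 m/s.
a = 0.54 × 9.8 = 5.292 m/s².
Braking distance = v²/(2a) = 8.4938² / (2 × 5.292) = 72.145 / 10.584 = 6.816 m.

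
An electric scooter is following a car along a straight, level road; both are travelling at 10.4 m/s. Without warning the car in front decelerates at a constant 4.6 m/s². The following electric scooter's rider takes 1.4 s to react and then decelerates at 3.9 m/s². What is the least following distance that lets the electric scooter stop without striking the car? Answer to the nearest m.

Minimum gap ≈ 17 m

Leader travels v²/(2a_L) = 108.160 / 9.200 = 11.757 m before stopping.
Follower covers v·t_r = 10.4000 × 1.4 = 14.560 m while reacting, then v²/(2a_F) = 108.160 / 7.800 = 13.867 m while braking, for a total of 14.560 + 13.867 = 28.427 m.
Since a_F ≤ a_L and the follower starts braking later, the follower is never slower than the leader, so the closest approach is when both have stopped.
Minimum gap = 28.427 − 11.757 = 16.670 m.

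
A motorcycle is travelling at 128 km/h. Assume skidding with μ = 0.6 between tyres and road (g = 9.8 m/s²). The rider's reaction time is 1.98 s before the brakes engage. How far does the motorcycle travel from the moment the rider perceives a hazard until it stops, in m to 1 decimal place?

Total stopping distance ≈ 177.9 m

128 km/h ÷ 3.6 = 35.5556 m/s.
a = μg = 0.6 × 9.8 = 5.880 m/s².
Reaction distance = v·t_r = 35.5556 × 1.98 = 70.400 m.
Braking distance = v²/(2a) = 35.5556² / (2 × 5.880) = 1264.201 / 11.760 = 107.500 m.
Total = 70.400 + 107.500 = 177.900 m.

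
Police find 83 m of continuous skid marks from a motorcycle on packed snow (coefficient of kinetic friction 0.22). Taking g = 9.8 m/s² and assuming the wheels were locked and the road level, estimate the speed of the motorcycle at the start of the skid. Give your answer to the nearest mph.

Initial speed ≈ 42 mph

Deceleration a = μg = 0.22 × 9.8 = 2.156 m/s².
v = √(2a·d) = √(2 × 2.156 × 83) = √357.896 = 18.9181 m/s.
= 18.9181 ÷ 0.44704 = 42.319 mph.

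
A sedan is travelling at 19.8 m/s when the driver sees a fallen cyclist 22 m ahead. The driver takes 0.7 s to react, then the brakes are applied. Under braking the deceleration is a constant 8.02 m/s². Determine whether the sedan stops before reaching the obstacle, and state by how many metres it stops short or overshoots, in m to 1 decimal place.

No — it overshoots by 16.3 m

Reaction distance = 19.8000 × 0.7 = 13.860 m.
Braking distance = v²/(2a) = 392.040 / 16.040 = 24.441 m.
Total stopping distance = 13.860 + 24.441 = 38.301 m, vs 22 m available — it cannot stop in time and overshoots by 38.301 − 22 = 16.301 m.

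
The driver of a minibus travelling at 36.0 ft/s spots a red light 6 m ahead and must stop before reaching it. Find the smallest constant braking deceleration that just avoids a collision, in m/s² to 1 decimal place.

36 ft/s × 0.3048 = 10.9728 m/s.
v² = 2a·d ⇒ a = v²/(2d) = 10.9728² / (2 × 6.000) = 120.402 / 12.000 = 10.0335 m/s².

Required deceleration ≈ 10.0 m/s²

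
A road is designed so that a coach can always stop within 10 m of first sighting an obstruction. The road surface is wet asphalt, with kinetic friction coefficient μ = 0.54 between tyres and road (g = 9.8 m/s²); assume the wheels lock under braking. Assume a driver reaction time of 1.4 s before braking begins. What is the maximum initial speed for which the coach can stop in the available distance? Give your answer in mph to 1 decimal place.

a = μg = 0.54 × 9.8 = 5.292 m/s².
Stopping distance: v·t_r + v²/(2a) = 10 with t_r = 1.4 s and a = 5.292 m/s².
So v² + 14.818 v − 105.84 = 0.
Positive root: v = −a·t_r + √((a·t_r)² + 2a·d) = −7.409 + √(54.893 + 105.84) = 5.2691 m/s.
5.2691 m/s ÷ 0.44704 = 11.787 mph.

Maximum speed ≈ 11.8 mph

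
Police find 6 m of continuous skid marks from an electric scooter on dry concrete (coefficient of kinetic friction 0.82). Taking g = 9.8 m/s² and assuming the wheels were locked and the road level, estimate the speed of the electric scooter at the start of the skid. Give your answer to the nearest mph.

Deceleration a = μg = 0.82 × 9.8 = 8.036 m/s².
v = √(2a·d) = √(2 × 8.036 × 6) = √96.432 = 9.8200 m/s.
= 9.8200 ÷ 0.44704 = 21.967 mph.

Initial speed ≈ 22 mph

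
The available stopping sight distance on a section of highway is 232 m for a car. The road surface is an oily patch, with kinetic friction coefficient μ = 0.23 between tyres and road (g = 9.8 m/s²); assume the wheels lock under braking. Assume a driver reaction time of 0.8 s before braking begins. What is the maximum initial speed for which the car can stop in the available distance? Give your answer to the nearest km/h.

Maximum speed ≈ 110 km/h

a = μg = 0.23 × 9.8 = 2.254 m/s².
Stopping distance: v·t_r + v²/(2a) = 232 with t_r = 0.8 s and a = 2.254 m/s².
So v² + 3.606 v − 1045.86 = 0.
Positive root: v = −a·t_r + √((a·t_r)² + 2a·d) = −1.803 + √(3.251 + 1045.86) = 30.5870 m/s.
30.5870 m/s × 3.6 = 110.113 km/h.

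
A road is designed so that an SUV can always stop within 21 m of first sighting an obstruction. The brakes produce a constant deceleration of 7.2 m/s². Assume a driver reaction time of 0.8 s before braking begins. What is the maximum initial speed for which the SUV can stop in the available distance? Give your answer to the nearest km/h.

Stopping distance: v·t_r + v²/(2a) = 21 with t_r = 0.8 s and a = 7.200 m/s².
So v² + 11.520 v − 302.40 = 0.
Positive root: v = −a·t_r + √((a·t_r)² + 2a·d) = −5.760 + √(33.178 + 302.40) = 12.5588 m/s.
12.5588 m/s × 3.6 = 45.212 km/h.

Maximum speed ≈ 45 km/h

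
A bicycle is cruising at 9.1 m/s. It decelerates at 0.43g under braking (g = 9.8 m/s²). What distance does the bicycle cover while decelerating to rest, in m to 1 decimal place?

Braking distance ≈ 9.8 m

a = 0.43 × 9.8 = 4.214 m/s².
Braking distance = v²/(2a) = 9.1000² / (2 × 4.214) = 82.810 / 8.428 = 9.826 m.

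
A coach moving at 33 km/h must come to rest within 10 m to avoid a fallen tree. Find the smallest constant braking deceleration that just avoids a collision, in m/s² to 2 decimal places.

Required deceleration ≈ 4.20 m/s²

33 km/h ÷ 3.6 = 9.1667 m/s.
v² = 2a·d ⇒ a = v²/(2d) = 9.1667² / (2 × 10.000) = 84.028 / 20.000 = 4.2014 m/s².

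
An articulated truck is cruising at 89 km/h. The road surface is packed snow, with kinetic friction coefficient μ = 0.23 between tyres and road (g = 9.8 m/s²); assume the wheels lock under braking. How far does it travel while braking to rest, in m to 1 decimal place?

Braking distance ≈ 135.6 m

89 km/h ÷ 3.6 = 24.7222 m/s.
a = μg = 0.23 × 9.8 = 2.254 m/s².
Braking distance = v²/(2a) = 24.7222² / (2 × 2.254) = 611.187 / 4.508 = 135.578 m.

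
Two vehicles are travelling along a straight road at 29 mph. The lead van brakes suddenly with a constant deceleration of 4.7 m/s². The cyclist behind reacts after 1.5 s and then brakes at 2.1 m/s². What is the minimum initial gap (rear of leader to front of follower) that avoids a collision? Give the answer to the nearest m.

29 mph × 0.44704 = 12.9642 m/s.
Leader travels v²/(2a_L) = 168.070 / 9.400 = 17.880 m before stopping.
Follower covers v·t_r = 12.9642 × 1.5 = 19.446 m while reacting, then v²/(2a_F) = 168.070 / 4.200 = 40.017 m while braking, for a total of 19.446 + 40.017 = 59.463 m.
Since a_F ≤ a_L and the follower starts braking later, the follower is never slower than the leader, so the closest approach is when both have stopped.
Minimum gap = 59.463 − 17.880 = 41.583 m.

Minimum gap ≈ 42 m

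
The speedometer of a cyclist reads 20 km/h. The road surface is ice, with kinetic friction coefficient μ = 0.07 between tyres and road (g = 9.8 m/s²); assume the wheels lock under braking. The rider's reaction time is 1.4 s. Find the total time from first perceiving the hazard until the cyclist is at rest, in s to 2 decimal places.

Total time ≈ 9.50 s

20 km/h ÷ 3.6 = 5.5556 m/s.
a = μg = 0.07 × 9.8 = 0.686 m/s².
Braking time = v/a = 5.5556 / 0.686 = 8.099 s.
Total = 1.4 + 8.099 = 9.499 s.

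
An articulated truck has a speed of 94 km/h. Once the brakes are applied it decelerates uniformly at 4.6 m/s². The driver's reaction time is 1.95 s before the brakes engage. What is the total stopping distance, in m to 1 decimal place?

Total stopping distance ≈ 125.0 m

94 km/h ÷ 3.6 = 26.1111 m/s.
Reaction distance = v·t_r = 26.1111 × 1.95 = 50.917 m.
Braking distance = v²/(2a) = 26.1111² / (2 × 4.600) = 681.790 / 9.200 = 74.108 m.
Total = 50.917 + 74.108 = 125.025 m.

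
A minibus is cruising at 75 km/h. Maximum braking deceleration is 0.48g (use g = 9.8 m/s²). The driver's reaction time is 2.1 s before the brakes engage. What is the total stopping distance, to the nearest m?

75 km/h ÷ 3.6 = 20.8333 m/s.
a = 0.48 × 9.8 = 4.704 m/s².
Reaction distance = v·t_r = 20.8333 × 2.1 = 43.750 m.
Braking distance = v²/(2a) = 20.8333² / (2 × 4.704) = 434.026 / 9.408 = 46.134 m.
Total = 43.750 + 46.134 = 89.884 m.

Total stopping distance ≈ 90 m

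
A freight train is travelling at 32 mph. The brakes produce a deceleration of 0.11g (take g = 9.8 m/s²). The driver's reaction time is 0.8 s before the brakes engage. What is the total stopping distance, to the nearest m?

Total stopping distance ≈ 106 m

32 mph × 0.44704 = 14.3053 m/s.
a = 0.11 × 9.8 = 1.078 m/s².
Reaction distance = v·t_r = 14.3053 × 0.8 = 11.444 m.
Braking distance = v²/(2a) = 14.3053² / (2 × 1.078) = 204.642 / 2.156 = 94.917 m.
Total = 11.444 + 94.917 = 106.361 m.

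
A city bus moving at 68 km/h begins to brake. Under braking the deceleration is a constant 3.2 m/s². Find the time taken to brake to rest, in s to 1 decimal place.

68 km/h ÷ 3.6 = 18.8889 m/s.
Braking time = v/a = 18.8889 / 3.200 = 5.903 s.

Braking time ≈ 5.9 s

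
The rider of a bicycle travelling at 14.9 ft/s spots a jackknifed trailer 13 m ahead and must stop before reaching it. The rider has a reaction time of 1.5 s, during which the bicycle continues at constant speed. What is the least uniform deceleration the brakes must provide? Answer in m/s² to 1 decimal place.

14.9 ft/s × 0.3048 = 4.5415 m/s.
Distance covered during reaction = 4.5415 × 1.5 = 6.812 m.
Distance available for braking: 13 − 6.812 = 6.188 m.
v² = 2a·d ⇒ a = v²/(2d) = 4.5415² / (2 × 6.188) = 20.625 / 12.376 = 1.6665 m/s².

Required deceleration ≈ 1.7 m/s²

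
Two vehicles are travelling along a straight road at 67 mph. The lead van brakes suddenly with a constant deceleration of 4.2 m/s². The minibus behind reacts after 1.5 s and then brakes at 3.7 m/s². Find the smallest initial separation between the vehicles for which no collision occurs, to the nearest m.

67 mph × 0.44704 = 29.9517 m/s.
Leader travels v²/(2a_L) = 897.104 / 8.400 = 106.798 m before stopping.
Follower covers v·t_r = 29.9517 × 1.5 = 44.928 m while reacting, then v²/(2a_F) = 897.104 / 7.400 = 121.230 m while braking, for a total of 44.928 + 121.230 = 166.158 m.
Since a_F ≤ a_L and the follower starts braking later, the follower is never slower than the leader, so the closest approach is when both have stopped.
Minimum gap = 166.158 − 106.798 = 59.360 m.

Minimum gap ≈ 59 m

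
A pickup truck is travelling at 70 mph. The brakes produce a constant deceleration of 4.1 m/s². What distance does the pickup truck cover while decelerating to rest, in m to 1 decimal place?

70 mph × 0.44704 = 31.2928 m/s.
Braking distance = v²/(2a) = 31.2928² / (2 × 4.100) = 979.239 / 8.200 = 119.419 m.

Braking distance ≈ 119.4 m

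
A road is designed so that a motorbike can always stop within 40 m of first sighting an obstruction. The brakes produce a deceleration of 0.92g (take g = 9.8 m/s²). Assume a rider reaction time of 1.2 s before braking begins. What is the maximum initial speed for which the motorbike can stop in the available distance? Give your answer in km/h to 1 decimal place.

a = 0.92 × 9.8 = 9.016 m/s².
Stopping distance: v·t_r + v²/(2a) = 40 with t_r = 1.2 s and a = 9.016 m/s².
So v² + 21.638 v − 721.28 = 0.
Positive root: v = −a·t_r + √((a·t_r)² + 2a·d) = −10.819 + √(117.051 + 721.28) = 18.1349 m/s.
18.1349 m/s × 3.6 = 65.286 km/h.

Maximum speed ≈ 65.3 km/h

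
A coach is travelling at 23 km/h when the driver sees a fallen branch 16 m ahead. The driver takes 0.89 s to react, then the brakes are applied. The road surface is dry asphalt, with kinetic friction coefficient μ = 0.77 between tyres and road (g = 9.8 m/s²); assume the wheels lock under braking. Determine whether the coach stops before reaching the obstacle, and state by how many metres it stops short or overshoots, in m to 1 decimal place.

Yes — it stops 7.6 m short of the obstacle

23 km/h ÷ 3.6 = 6.3889 m/s.
a = μg = 0.77 × 9.8 = 7.546 m/s².
Reaction distance = 6.3889 × 0.89 = 5.686 m.
Braking distance = v²/(2a) = 40.818 / 15.092 = 2.705 m.
Total stopping distance = 5.686 + 2.705 = 8.391 m, vs 16 m available — it stops with 16 − 8.391 = 7.609 m to spare.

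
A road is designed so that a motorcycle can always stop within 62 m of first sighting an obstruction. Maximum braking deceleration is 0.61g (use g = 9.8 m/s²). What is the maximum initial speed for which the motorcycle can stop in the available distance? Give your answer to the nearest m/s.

Maximum speed ≈ 27 m/s

a = 0.61 × 9.8 = 5.978 m/s².
v²/(2a) = d ⇒ v = √(2 × 5.978 × 62) = √741.27 = 27.2263 m/s.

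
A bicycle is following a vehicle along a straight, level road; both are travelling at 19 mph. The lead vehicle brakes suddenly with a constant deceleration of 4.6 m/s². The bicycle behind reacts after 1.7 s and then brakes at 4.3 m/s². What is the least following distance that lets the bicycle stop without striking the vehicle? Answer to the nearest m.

19 mph × 0.44704 = 8.4938 m/s.
Leader travels v²/(2a_L) = 72.145 / 9.200 = 7.842 m before stopping.
Follower covers v·t_r = 8.4938 × 1.7 = 14.439 m while reacting, then v²/(2a_F) = 72.145 / 8.600 = 8.389 m while braking, for a total of 14.439 + 8.389 = 22.828 m.
Since a_F ≤ a_L and the follower starts braking later, the follower is never slower than the leader, so the closest approach is when both have stopped.
Minimum gap = 22.828 − 7.842 = 14.986 m.

Minimum gap ≈ 15 m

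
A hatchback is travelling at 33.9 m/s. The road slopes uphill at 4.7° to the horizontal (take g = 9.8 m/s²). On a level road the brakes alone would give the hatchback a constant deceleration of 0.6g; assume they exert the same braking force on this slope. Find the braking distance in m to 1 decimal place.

a = 0.6 × 9.8 = 5.880 m/s².
Gravity along the uphill slope adds to the braking deceleration: a_eff = 5.880 + 9.8·sin 4.7° = 5.880 + 0.803 = 6.683 m/s².
Braking distance = v²/(2a) = 33.9000² / (2 × 6.683) = 1149.210 / 13.366 = 85.980 m.

Braking distance ≈ 86.0 m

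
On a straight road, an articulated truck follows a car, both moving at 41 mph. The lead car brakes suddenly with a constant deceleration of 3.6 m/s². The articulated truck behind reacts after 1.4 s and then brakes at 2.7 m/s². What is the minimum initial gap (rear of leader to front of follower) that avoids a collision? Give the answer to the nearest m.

41 mph × 0.44704 = 18.3286 m/s.
Leader travels v²/(2a_L) = 335.938 / 7.200 = 46.658 m before stopping.
Follower covers v·t_r = 18.3286 × 1.4 = 25.660 m while reacting, then v²/(2a_F) = 335.938 / 5.400 = 62.211 m while braking, for a total of 25.660 + 62.211 = 87.871 m.
Since a_F ≤ a_L and the follower starts braking later, the follower is never slower than the leader, so the closest approach is when both have stopped.
Minimum gap = 87.871 − 46.658 = 41.213 m.

Minimum gap ≈ 41 m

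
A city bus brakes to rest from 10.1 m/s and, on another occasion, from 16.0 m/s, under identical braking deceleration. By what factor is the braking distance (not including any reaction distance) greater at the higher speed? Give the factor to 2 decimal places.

Factor ≈ 2.51

Braking distance d = v²/(2a), so with a fixed, d ∝ v².
Factor = (16.0/10.1)² = 1.5842² = 2.5097.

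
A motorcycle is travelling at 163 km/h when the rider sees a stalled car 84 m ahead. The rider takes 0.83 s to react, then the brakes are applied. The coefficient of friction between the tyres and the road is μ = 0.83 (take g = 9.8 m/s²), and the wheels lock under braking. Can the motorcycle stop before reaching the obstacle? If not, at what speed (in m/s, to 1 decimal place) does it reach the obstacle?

No — it strikes the obstacle at 36.0 m/s

163 km/h ÷ 3.6 = 45.2778 m/s.
a = μg = 0.83 × 9.8 = 8.134 m/s².
Reaction distance = 45.2778 × 0.83 = 37.581 m.
Braking distance needed to stop: v²/(2a) = 2050.079 / 16.268 = 126.019 m, so total needed = 37.581 + 126.019 = 163.600 m > 84 m — it cannot stop.
Distance remaining when braking begins: 84 − 37.581 = 46.419 m.
v² = v₀² − 2a·d = 2050.079 − 2 × 8.134 × 46.419 = 1294.935 m²/s².
v = √1294.935 = 35.985 m/s.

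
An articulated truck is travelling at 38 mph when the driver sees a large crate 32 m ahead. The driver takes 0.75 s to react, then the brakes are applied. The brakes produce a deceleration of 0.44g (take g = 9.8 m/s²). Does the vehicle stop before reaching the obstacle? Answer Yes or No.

38 mph × 0.44704 = 16.9875 m/s.
a = 0.44 × 9.8 = 4.312 m/s².
Reaction distance = 16.9875 × 0.75 = 12.741 m.
Braking distance = v²/(2a) = 288.575 / 8.624 = 33.462 m.
Total stopping distance = 12.741 + 33.462 = 46.203 m, vs 32 m available — it cannot stop in time and overshoots by 46.203 − 32 = 14.203 m.

No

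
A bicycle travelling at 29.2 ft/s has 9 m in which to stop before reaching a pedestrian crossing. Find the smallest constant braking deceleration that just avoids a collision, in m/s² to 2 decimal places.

Required deceleration ≈ 4.40 m/s²

29.2 ft/s × 0.3048 = 8.9002 m/s.
v² = 2a·d ⇒ a = v²/(2d) = 8.9002² / (2 × 9.000) = 79.214 / 18.000 = 4.4008 m/s².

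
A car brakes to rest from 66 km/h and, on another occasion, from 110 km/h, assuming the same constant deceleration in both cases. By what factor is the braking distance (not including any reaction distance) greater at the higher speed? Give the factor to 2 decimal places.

Factor ≈ 2.78

Braking distance d = v²/(2a), so with a fixed, d ∝ v².
Factor = (110/66)² = 1.6667² = 2.7779.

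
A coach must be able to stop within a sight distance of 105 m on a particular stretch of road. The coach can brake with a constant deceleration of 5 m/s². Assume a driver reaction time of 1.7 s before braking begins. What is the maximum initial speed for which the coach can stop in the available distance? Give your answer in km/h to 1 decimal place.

Maximum speed ≈ 90.0 km/h

Stopping distance: v·t_r + v²/(2a) = 105 with t_r = 1.7 s and a = 5.000 m/s².
So v² + 17.000 v − 1050.00 = 0.
Positive root: v = −a·t_r + √((a·t_r)² + 2a·d) = −8.500 + √(72.250 + 1050.00) = 25.0000 m/s.
25.0000 m/s × 3.6 = 90.000 km/h.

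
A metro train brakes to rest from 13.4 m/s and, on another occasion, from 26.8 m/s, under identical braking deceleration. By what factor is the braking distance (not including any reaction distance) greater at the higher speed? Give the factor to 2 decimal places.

Braking distance d = v²/(2a), so with a fixed, d ∝ v².
Factor = (26.8/13.4)² = 2.0000² = 4.0000.

Factor ≈ 4.00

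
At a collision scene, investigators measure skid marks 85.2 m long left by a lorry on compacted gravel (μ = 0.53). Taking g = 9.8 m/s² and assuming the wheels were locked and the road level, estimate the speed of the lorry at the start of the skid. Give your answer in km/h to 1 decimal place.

Deceleration a = μg = 0.53 × 9.8 = 5.194 m/s².
v = √(2a·d) = √(2 × 5.194 × 85.2) = √885.058 = 29.7499 m/s.
= 29.7499 × 3.6 = 107.100 km/h.

Initial speed ≈ 107.1 km/h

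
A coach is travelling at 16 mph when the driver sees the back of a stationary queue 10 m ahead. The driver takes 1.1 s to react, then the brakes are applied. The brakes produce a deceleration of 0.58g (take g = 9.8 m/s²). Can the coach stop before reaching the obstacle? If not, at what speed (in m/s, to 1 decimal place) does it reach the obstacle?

No — it strikes the obstacle at 5.2 m/s

16 mph × 0.44704 = 7.1526 m/s.
a = 0.58 × 9.8 = 5.684 m/s².
Reaction distance = 7.1526 × 1.1 = 7.868 m.
Braking distance needed to stop: v²/(2a) = 51.160 / 11.368 = 4.500 m, so total needed = 7.868 + 4.500 = 12.368 m > 10 m — it cannot stop.
Distance remaining when braking begins: 10 − 7.868 = 2.132 m.
v² = v₀² − 2a·d = 51.160 − 2 × 5.684 × 2.132 = 26.923 m²/s².
v = √26.923 = 5.189 m/s.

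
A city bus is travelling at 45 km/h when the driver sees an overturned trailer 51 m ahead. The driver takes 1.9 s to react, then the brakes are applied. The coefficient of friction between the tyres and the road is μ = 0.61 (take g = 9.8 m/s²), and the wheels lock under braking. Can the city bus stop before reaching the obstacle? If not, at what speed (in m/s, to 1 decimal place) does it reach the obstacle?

45 km/h ÷ 3.6 = 12.5000 m/s.
a = μg = 0.61 × 9.8 = 5.978 m/s².
Reaction distance = 12.5000 × 1.9 = 23.750 m.
Braking distance = v²/(2a) = 156.250 / 11.956 = 13.069 m.
Total stopping distance = 23.750 + 13.069 = 36.819 m, vs 51 m available — it stops with 51 − 36.819 = 14.181 m to spare.

Yes — it stops about 14.2 m short of the obstacle, so it never reaches it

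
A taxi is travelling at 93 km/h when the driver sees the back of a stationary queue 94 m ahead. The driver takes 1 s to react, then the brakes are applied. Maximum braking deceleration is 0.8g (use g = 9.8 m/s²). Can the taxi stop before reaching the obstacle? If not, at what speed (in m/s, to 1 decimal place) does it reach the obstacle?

Yes — it stops about 25.6 m short of the obstacle, so it never reaches it

93 km/h ÷ 3.6 = 25.8333 m/s.
a = 0.8 × 9.8 = 7.840 m/s².
Reaction distance = 25.8333 × 1 = 25.833 m.
Braking distance = v²/(2a) = 667.359 / 15.680 = 42.561 m.
Total stopping distance = 25.833 + 42.561 = 68.394 m, vs 94 m available — it stops with 94 − 68.394 = 25.606 m to spare.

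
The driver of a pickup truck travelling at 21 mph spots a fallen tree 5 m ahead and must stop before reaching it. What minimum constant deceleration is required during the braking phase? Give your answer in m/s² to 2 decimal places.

Required deceleration ≈ 8.81 m/s²

21 mph × 0.44704 = 9.3878 m/s.
v² = 2a·d ⇒ a = v²/(2d) = 9.3878² / (2 × 5.000) = 88.131 / 10.000 = 8.8131 m/s².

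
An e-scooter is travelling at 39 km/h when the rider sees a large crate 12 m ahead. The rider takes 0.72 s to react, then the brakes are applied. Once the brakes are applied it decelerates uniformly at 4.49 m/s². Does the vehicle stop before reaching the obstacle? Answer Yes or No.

39 km/h ÷ 3.6 = 10.8333 m/s.
Reaction distance = 10.8333 × 0.72 = 7.800 m.
Braking distance = v²/(2a) = 117.360 / 8.980 = 13.069 m.
Total stopping distance = 7.800 + 13.069 = 20.869 m, vs 12 m available — it cannot stop in time and overshoots by 20.869 − 12 = 8.869 m.

No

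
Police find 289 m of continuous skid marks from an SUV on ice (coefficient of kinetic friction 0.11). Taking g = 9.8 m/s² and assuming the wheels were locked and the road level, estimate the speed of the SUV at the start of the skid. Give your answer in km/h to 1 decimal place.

Initial speed ≈ 89.9 km/h

Deceleration a = μg = 0.11 × 9.8 = 1.078 m/s².
v = √(2a·d) = √(2 × 1.078 × 289) = √623.084 = 24.9617 m/s.
= 24.9617 × 3.6 = 89.862 km/h.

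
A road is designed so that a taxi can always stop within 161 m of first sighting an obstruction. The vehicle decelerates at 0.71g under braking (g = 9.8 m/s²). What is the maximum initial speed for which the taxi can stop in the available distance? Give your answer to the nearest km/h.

Maximum speed ≈ 170 km/h

a = 0.71 × 9.8 = 6.958 m/s².
v²/(2a) = d ⇒ v = √(2 × 6.958 × 161) = √2240.48 = 47.3337 m/s.
47.3337 m/s × 3.6 = 170.401 km/h.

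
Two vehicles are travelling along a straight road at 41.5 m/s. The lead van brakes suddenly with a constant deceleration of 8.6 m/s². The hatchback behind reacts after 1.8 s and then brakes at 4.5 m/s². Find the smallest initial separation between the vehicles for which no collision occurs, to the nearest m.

Minimum gap ≈ 166 m

Leader travels v²/(2a_L) = 1722.250 / 17.200 = 100.131 m before stopping.
Follower covers v·t_r = 41.5000 × 1.8 = 74.700 m while reacting, then v²/(2a_F) = 1722.250 / 9.000 = 191.361 m while braking, for a total of 74.700 + 191.361 = 266.061 m.
Since a_F ≤ a_L and the follower starts braking later, the follower is never slower than the leader, so the closest approach is when both have stopped.
Minimum gap = 266.061 − 100.131 = 165.930 m.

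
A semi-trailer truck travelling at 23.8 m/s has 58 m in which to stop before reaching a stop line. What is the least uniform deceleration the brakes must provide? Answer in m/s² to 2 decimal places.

v² = 2a·d ⇒ a = v²/(2d) = 23.8000² / (2 × 58.000) = 566.440 / 116.000 = 4.8831 m/s².

Required deceleration ≈ 4.88 m/s²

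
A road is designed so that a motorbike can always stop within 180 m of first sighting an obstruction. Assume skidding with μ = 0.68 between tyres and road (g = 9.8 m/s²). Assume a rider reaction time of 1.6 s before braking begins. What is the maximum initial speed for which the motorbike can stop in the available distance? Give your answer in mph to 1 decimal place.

Maximum speed ≈ 88.3 mph

a = μg = 0.68 × 9.8 = 6.664 m/s².
Stopping distance: v·t_r + v²/(2a) = 180 with t_r = 1.6 s and a = 6.664 m/s².
So v² + 21.325 v − 2399.04 = 0.
Positive root: v = −a·t_r + √((a·t_r)² + 2a·d) = −10.662 + √(113.678 + 2399.04) = 39.4650 m/s.
39.4650 m/s ÷ 0.44704 = 88.281 mph.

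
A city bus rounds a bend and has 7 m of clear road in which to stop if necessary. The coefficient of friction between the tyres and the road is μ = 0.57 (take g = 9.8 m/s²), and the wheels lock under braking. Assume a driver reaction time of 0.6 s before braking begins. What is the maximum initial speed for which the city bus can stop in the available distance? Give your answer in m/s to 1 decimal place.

Maximum speed ≈ 6.1 m/s

a = μg = 0.57 × 9.8 = 5.586 m/s².
Stopping distance: v·t_r + v²/(2a) = 7 with t_r = 0.6 s and a = 5.586 m/s².
So v² + 6.703 v − 78.20 = 0.
Positive root: v = −a·t_r + √((a·t_r)² + 2a·d) = −3.352 + √(11.236 + 78.20) = 6.1051 m/s.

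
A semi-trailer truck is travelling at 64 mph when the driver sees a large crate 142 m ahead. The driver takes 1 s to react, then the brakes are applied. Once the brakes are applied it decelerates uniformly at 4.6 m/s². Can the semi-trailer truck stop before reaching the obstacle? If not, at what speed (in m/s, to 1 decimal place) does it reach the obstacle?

Yes — it stops about 24.4 m short of the obstacle, so it never reaches it

64 mph × 0.44704 = 28.6106 m/s.
Reaction distance = 28.6106 × 1 = 28.611 m.
Braking distance = v²/(2a) = 818.566 / 9.200 = 88.975 m.
Total stopping distance = 28.611 + 88.975 = 117.586 m, vs 142 m available — it stops with 142 − 117.586 = 24.414 m to spare.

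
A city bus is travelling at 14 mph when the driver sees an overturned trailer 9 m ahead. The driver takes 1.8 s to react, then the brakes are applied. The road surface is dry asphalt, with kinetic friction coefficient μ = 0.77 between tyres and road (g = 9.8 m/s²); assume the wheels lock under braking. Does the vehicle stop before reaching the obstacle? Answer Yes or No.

14 mph × 0.44704 = 6.2586 m/s.
a = μg = 0.77 × 9.8 = 7.546 m/s².
Reaction distance = 6.2586 × 1.8 = 11.265 m.
Braking distance = v²/(2a) = 39.170 / 15.092 = 2.595 m.
Total stopping distance = 11.265 + 2.595 = 13.860 m, vs 9 m available — it cannot stop in time and overshoots by 13.860 − 9 = 4.860 m.

No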